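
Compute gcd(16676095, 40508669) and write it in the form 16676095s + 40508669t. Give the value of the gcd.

1

Apply Euclid's algorithm to 40508669 and 16676095:
40508669 = 2*16676095 + 7156479
16676095 = 2*7156479 + 2363137
7156479 = 3*2363137 + 67068
2363137 = 35*67068 + 15757
67068 = 4*15757 + 4040
15757 = 3*4040 + 3637
4040 = 1*3637 + 403
3637 = 9*403 + 10
403 = 40*10 + 3
10 = 3*3 + 1
3 = 3*1 + 0
gcd(16676095, 40508669) = 1.
Back-substituting:
1 = 10 − 3·3
1 = −3·403 + 121·10
1 = 121·3637 − 1092·403
1 = −1092·4040 + 1213·3637
1 = 1213·15757 − 4731·4040
1 = −4731·67068 + 20137·15757
1 = 20137·2363137 − 709526·67068
1 = −709526·7156479 + 2148715·2363137
1 = 2148715·16676095 − 5006956·7156479
1 = −5006956·40508669 + 12162627·16676095
So 1 = (-5006956)·40508669 + (12162627)·16676095.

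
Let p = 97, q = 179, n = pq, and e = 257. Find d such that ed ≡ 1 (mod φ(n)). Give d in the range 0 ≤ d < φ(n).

13697

φ(n) = (p−1)(q−1) = 96·178 = 17088.
Need d with 257·d ≡ 1 (mod 17088). Apply the extended Euclidean algorithm:
17088 = 66·257 + 126
257 = 2·126 + 5
126 = 25·5 + 1
5 = 5·1 + 0
Back-substitute:
1 = 126 − 25·5
1 = −25·257 + 51·126
1 = 51·17088 − 3391·257
So 257·(-3391) ≡ 1 (mod 17088), hence d ≡ -3391 ≡ 13697 (mod 17088).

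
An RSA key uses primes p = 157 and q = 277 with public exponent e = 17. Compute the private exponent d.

17729

φ(n) = (p−1)(q−1) = 156·276 = 43056.
Need d with 17·d ≡ 1 (mod 43056). Apply the extended Euclidean algorithm:
43056 = 2532·17 + 12
17 = 1·12 + 5
12 = 2·5 + 2
5 = 2·2 + 1
2 = 2·1 + 0
Back-substitute:
1 = 5 − 2·2
1 = −2·12 + 5·5
1 = 5·17 − 7·12
1 = −7·43056 + 17729·17
So 17·17729 ≡ 1 (mod 43056), hence d = 17729.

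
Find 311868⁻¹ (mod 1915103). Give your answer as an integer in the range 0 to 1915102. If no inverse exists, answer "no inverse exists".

Run Euclid on (1915103, 311868):
1915103 = 6*311868 + 43895
311868 = 7*43895 + 4603
43895 = 9*4603 + 2468
4603 = 1*2468 + 2135
2468 = 1*2135 + 333
2135 = 6*333 + 137
333 = 2*137 + 59
137 = 2*59 + 19
59 = 3*19 + 2
19 = 9*2 + 1
2 = 2*1 + 0
Since gcd(311868, 1915103) = 1, back-substitute to write 1 as a combination:
1 = 19 − 9·2
1 = −9·59 + 28·19
1 = 28·137 − 65·59
1 = −65·333 + 158·137
1 = 158·2135 − 1013·333
1 = −1013·2468 + 1171·2135
1 = 1171·4603 − 2184·2468
1 = −2184·43895 + 20827·4603
1 = 20827·311868 − 147973·43895
1 = −147973·1915103 + 908665·311868
So 311868·908665 ≡ 1 (mod 1915103).

908665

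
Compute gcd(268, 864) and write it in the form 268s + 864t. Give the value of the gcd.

Apply Euclid's algorithm to 864 and 268:
864 = 3×268 + 60
268 = 4×60 + 28
60 = 2×28 + 4
28 = 7×4 + 0
gcd(268, 864) = 4.
Express as a combination:
4 = 60 − 2·28
4 = −2·268 + 9·60
4 = 9·864 − 29·268
So 4 = (9)·864 + (-29)·268.

4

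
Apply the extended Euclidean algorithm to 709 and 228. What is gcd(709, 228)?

1

Repeated division:
709 = 3×228 + 25
228 = 9×25 + 3
25 = 8×3 + 1
3 = 3×1 + 0
gcd(709, 228) = 1.
Express as a combination:
1 = 25 − 8·3
1 = −8·228 + 73·25
1 = 73·709 − 227·228
So 1 = (73)·709 + (-227)·228.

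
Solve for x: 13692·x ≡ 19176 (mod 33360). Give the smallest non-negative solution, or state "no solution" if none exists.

1378

First find gcd(13692, 33360):
33360 = 2*13692 + 5976
13692 = 2*5976 + 1740
5976 = 3*1740 + 756
1740 = 2*756 + 228
756 = 3*228 + 72
228 = 3*72 + 12
72 = 6*12 + 0
gcd = 12 and 12 | 19176, so solutions exist. Divide through by 12: 1141x ≡ 1598 (mod 2780).
Now find 1141⁻¹ mod 2780:
2780 = 2·1141 + 498
1141 = 2·498 + 145
498 = 3·145 + 63
145 = 2·63 + 19
63 = 3·19 + 6
19 = 3·6 + 1
6 = 6·1 + 0
Back-substitute:
1 = 19 − 3·6
1 = −3·63 + 10·19
1 = 10·145 − 23·63
1 = −23·498 + 79·145
1 = 79·1141 − 181·498
1 = −181·2780 + 441·1141
So 1141⁻¹ ≡ 441 (mod 2780).
Then x ≡ 441·1598 ≡ 1378 (mod 2780); the smallest non-negative solution is x = 1378.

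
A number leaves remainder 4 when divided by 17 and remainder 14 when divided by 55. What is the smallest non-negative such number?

344

Write x = 4 + 17·k. Then 17·k ≡ 14 − 4 ≡ 10 (mod 55).
Need 17⁻¹ mod 55. Extended Euclid on (55, 17):
55 = 3×17 + 4
17 = 4×4 + 1
4 = 4×1 + 0
Back-substitute:
1 = 17 − 4·4
1 = −4·55 + 13·17
17⁻¹ ≡ 13 (mod 55), so k ≡ 13·10 ≡ 20 (mod 55).
x = 4 + 17·20 = 344.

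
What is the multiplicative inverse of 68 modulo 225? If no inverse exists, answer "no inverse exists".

182

gcd(225, 68) by repeated division:
225 = 3×68 + 21
68 = 3×21 + 5
21 = 4×5 + 1
5 = 5×1 + 0
gcd = 1, so the inverse exists. Back-substitute:
1 = 21 − 4·5
1 = −4·68 + 13·21
1 = 13·225 − 43·68
Hence 68⁻¹ ≡ -43 ≡ 182 (mod 225).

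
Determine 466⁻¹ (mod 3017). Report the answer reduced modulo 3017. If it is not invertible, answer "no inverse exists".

Extended Euclidean algorithm:
3017 = 6·466 + 221
466 = 2·221 + 24
221 = 9·24 + 5
24 = 4·5 + 4
5 = 1·4 + 1
4 = 4·1 + 0
Since gcd(466, 3017) = 1, back-substitute to write 1 as a combination:
1 = 5 − 4
1 = −24 + 5·5
1 = 5·221 − 46·24
1 = −46·466 + 97·221
1 = 97·3017 − 628·466
Hence 466⁻¹ ≡ -628 ≡ 2389 (mod 3017).

2389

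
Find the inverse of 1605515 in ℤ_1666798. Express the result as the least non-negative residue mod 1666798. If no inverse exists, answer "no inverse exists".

1609899

Run Euclid on (1666798, 1605515):
1666798 = 1×1605515 + 61283
1605515 = 26×61283 + 12157
61283 = 5×12157 + 498
12157 = 24×498 + 205
498 = 2×205 + 88
205 = 2×88 + 29
88 = 3×29 + 1
29 = 29×1 + 0
gcd = 1, so the inverse exists. Back-substitute:
1 = 88 − 3·29
1 = −3·205 + 7·88
1 = 7·498 − 17·205
1 = −17·12157 + 415·498
1 = 415·61283 − 2092·12157
1 = −2092·1605515 + 54807·61283
1 = 54807·1666798 − 56899·1605515
Thus 1605515·(-56899) ≡ 1 (mod 1666798); reducing, -56899 mod 1666798 = 1609899.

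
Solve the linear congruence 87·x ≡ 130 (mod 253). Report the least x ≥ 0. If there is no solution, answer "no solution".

112

First find gcd(87, 253):
253 = 2·87 + 79
87 = 1·79 + 8
79 = 9·8 + 7
8 = 1·7 + 1
7 = 7·1 + 0
gcd = 1, so a unique solution mod 253 exists.
Back-substitute for the Bézout coefficients:
1 = 8 − 7
1 = −79 + 10·8
1 = 10·87 − 11·79
1 = −11·253 + 32·87
So 87·(32) ≡ 1 (mod 253), giving 87⁻¹ ≡ 32.
x ≡ 87⁻¹·130 ≡ 32·130 ≡ 112 (mod 253).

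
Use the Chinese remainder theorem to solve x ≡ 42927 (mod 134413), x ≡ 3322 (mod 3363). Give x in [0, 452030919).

Write x = 42927 + 134413·k. Then 134413·k ≡ 3322 − 42927 ≡ 751 (mod 3363).
Need 134413⁻¹ mod 3363. Extended Euclid on (3363, 3256):
3363 = 1·3256 + 107
3256 = 30·107 + 46
107 = 2·46 + 15
46 = 3·15 + 1
15 = 15·1 + 0
Back-substitute:
1 = 46 − 3·15
1 = −3·107 + 7·46
1 = 7·3256 − 213·107
1 = −213·3363 + 220·3256
134413⁻¹ ≡ 220 (mod 3363), so k ≡ 220·751 ≡ 433 (mod 3363).
x = 42927 + 134413·433 = 58243756.

58243756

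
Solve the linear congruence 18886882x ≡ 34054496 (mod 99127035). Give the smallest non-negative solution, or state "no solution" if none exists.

First find gcd(18886882, 99127035):
99127035 = 5×18886882 + 4692625
18886882 = 4×4692625 + 116382
4692625 = 40×116382 + 37345
116382 = 3×37345 + 4347
37345 = 8×4347 + 2569
4347 = 1×2569 + 1778
2569 = 1×1778 + 791
1778 = 2×791 + 196
791 = 4×196 + 7
196 = 28×7 + 0
gcd = 7 and 7 | 34054496, so solutions exist. Divide through by 7: 2698126x ≡ 4864928 (mod 14161005).
Now find 2698126⁻¹ mod 14161005:
14161005 = 5*2698126 + 670375
2698126 = 4*670375 + 16626
670375 = 40*16626 + 5335
16626 = 3*5335 + 621
5335 = 8*621 + 367
621 = 1*367 + 254
367 = 1*254 + 113
254 = 2*113 + 28
113 = 4*28 + 1
28 = 28*1 + 0
Back-substitute:
1 = 113 − 4·28
1 = −4·254 + 9·113
1 = 9·367 − 13·254
1 = −13·621 + 22·367
1 = 22·5335 − 189·621
1 = −189·16626 + 589·5335
1 = 589·670375 − 23749·16626
1 = −23749·2698126 + 95585·670375
1 = 95585·14161005 − 501674·2698126
So 2698126·(-501674) ≡ 1 (mod 14161005), i.e. 2698126⁻¹ ≡ 13659331.
Then x ≡ 13659331·4864928 ≡ 13000268 (mod 14161005); the smallest non-negative solution is x = 13000268.

13000268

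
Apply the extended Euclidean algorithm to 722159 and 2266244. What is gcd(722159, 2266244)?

Euclidean algorithm:
2266244 = 3*722159 + 99767
722159 = 7*99767 + 23790
99767 = 4*23790 + 4607
23790 = 5*4607 + 755
4607 = 6*755 + 77
755 = 9*77 + 62
77 = 1*62 + 15
62 = 4*15 + 2
15 = 7*2 + 1
2 = 2*1 + 0
gcd(722159, 2266244) = 1.
Express as a combination:
1 = 15 − 7·2
1 = −7·62 + 29·15
1 = 29·77 − 36·62
1 = −36·755 + 353·77
1 = 353·4607 − 2154·755
1 = −2154·23790 + 11123·4607
1 = 11123·99767 − 46646·23790
1 = −46646·722159 + 337645·99767
1 = 337645·2266244 − 1059581·722159
So 1 = (337645)·2266244 + (-1059581)·722159.

1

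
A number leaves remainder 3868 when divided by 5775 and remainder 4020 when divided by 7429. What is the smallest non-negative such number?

18108493

Write x = 3868 + 5775·k. Then 5775·k ≡ 4020 − 3868 ≡ 152 (mod 7429).
Need 5775⁻¹ mod 7429. Extended Euclid on (7429, 5775):
7429 = 1*5775 + 1654
5775 = 3*1654 + 813
1654 = 2*813 + 28
813 = 29*28 + 1
28 = 28*1 + 0
Back-substitute:
1 = 813 − 29·28
1 = −29·1654 + 59·813
1 = 59·5775 − 206·1654
1 = −206·7429 + 265·5775
5775⁻¹ ≡ 265 (mod 7429), so k ≡ 265·152 ≡ 3135 (mod 7429).
x = 3868 + 5775·3135 = 18108493.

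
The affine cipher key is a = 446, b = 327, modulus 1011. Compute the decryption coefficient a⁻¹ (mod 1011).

977

Run Euclid on (1011, 446):
1011 = 2·446 + 119
446 = 3·119 + 89
119 = 1·89 + 30
89 = 2·30 + 29
30 = 1·29 + 1
29 = 29·1 + 0
The gcd is 1. Working backward:
1 = 30 − 29
1 = −89 + 3·30
1 = 3·119 − 4·89
1 = −4·446 + 15·119
1 = 15·1011 − 34·446
So 446·(-34) ≡ 1 (mod 1011), and -34 ≡ 977 (mod 1011).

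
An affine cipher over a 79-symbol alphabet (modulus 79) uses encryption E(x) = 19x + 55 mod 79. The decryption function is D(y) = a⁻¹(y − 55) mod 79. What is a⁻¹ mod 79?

Extended Euclidean algorithm:
79 = 4×19 + 3
19 = 6×3 + 1
3 = 3×1 + 0
The gcd is 1. Working backward:
1 = 19 − 6·3
1 = −6·79 + 25·19
So 19·25 ≡ 1 (mod 79).

25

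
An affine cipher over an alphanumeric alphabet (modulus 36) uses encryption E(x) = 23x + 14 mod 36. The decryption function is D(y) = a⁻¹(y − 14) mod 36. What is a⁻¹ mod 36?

Extended Euclidean algorithm:
36 = 1×23 + 13
23 = 1×13 + 10
13 = 1×10 + 3
10 = 3×3 + 1
3 = 3×1 + 0
Since gcd(23, 36) = 1, back-substitute to write 1 as a combination:
1 = 10 − 3·3
1 = −3·13 + 4·10
1 = 4·23 − 7·13
1 = −7·36 + 11·23
So 23·11 ≡ 1 (mod 36).

11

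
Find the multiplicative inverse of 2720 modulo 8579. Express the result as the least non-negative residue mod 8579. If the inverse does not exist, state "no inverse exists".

6122

Apply the Euclidean algorithm to 8579 and 2720:
8579 = 3*2720 + 419
2720 = 6*419 + 206
419 = 2*206 + 7
206 = 29*7 + 3
7 = 2*3 + 1
3 = 3*1 + 0
Since gcd(2720, 8579) = 1, back-substitute to write 1 as a combination:
1 = 7 − 2·3
1 = −2·206 + 59·7
1 = 59·419 − 120·206
1 = −120·2720 + 779·419
1 = 779·8579 − 2457·2720
Thus 2720·(-2457) ≡ 1 (mod 8579); reducing, -2457 mod 8579 = 6122.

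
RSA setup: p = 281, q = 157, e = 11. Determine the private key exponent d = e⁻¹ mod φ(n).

3971

φ(n) = (p−1)(q−1) = 280·156 = 43680.
Need d with 11·d ≡ 1 (mod 43680). Apply the extended Euclidean algorithm:
43680 = 3970*11 + 10
11 = 1*10 + 1
10 = 10*1 + 0
Back-substitute:
1 = 11 − 10
1 = −43680 + 3971·11
So 11·3971 ≡ 1 (mod 43680), hence d = 3971.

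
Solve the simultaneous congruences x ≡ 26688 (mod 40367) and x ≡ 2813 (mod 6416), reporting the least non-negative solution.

204243341

Write x = 26688 + 40367·k. Then 40367·k ≡ 2813 − 26688 ≡ 1789 (mod 6416).
Need 40367⁻¹ mod 6416. Extended Euclid on (6416, 1871):
6416 = 3*1871 + 803
1871 = 2*803 + 265
803 = 3*265 + 8
265 = 33*8 + 1
8 = 8*1 + 0
Back-substitute:
1 = 265 − 33·8
1 = −33·803 + 100·265
1 = 100·1871 − 233·803
1 = −233·6416 + 799·1871
40367⁻¹ ≡ 799 (mod 6416), so k ≡ 799·1789 ≡ 5059 (mod 6416).
x = 26688 + 40367·5059 = 204243341.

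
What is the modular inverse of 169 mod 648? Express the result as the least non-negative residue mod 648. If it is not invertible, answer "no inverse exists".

625

Extended Euclidean algorithm:
648 = 3*169 + 141
169 = 1*141 + 28
141 = 5*28 + 1
28 = 28*1 + 0
The gcd is 1. Working backward:
1 = 141 − 5·28
1 = −5·169 + 6·141
1 = 6·648 − 23·169
So 169·(-23) ≡ 1 (mod 648), and -23 ≡ 625 (mod 648).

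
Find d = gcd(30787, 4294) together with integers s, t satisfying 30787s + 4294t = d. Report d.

1

Repeated division:
30787 = 7*4294 + 729
4294 = 5*729 + 649
729 = 1*649 + 80
649 = 8*80 + 9
80 = 8*9 + 8
9 = 1*8 + 1
8 = 8*1 + 0
gcd(30787, 4294) = 1.
Back-substituting:
1 = 9 − 8
1 = −80 + 9·9
1 = 9·649 − 73·80
1 = −73·729 + 82·649
1 = 82·4294 − 483·729
1 = −483·30787 + 3463·4294
So 1 = (-483)·30787 + (3463)·4294.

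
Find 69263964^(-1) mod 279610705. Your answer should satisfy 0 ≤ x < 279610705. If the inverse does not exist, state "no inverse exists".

Compute gcd(69263964, 279610705):
279610705 = 4*69263964 + 2554849
69263964 = 27*2554849 + 283041
2554849 = 9*283041 + 7480
283041 = 37*7480 + 6281
7480 = 1*6281 + 1199
6281 = 5*1199 + 286
1199 = 4*286 + 55
286 = 5*55 + 11
55 = 5*11 + 0
Since gcd = 11 > 1, 69263964 is not a unit mod 279610705.

no inverse exists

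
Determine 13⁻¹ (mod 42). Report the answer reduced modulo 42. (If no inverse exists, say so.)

gcd(42, 13) by repeated division:
42 = 3*13 + 3
13 = 4*3 + 1
3 = 3*1 + 0
The gcd is 1. Working backward:
1 = 13 − 4·3
1 = −4·42 + 13·13
So 13·13 ≡ 1 (mod 42).

13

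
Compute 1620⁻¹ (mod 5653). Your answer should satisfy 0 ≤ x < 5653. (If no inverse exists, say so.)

499

Apply the Euclidean algorithm to 5653 and 1620:
5653 = 3·1620 + 793
1620 = 2·793 + 34
793 = 23·34 + 11
34 = 3·11 + 1
11 = 11·1 + 0
gcd = 1, so the inverse exists. Back-substitute:
1 = 34 − 3·11
1 = −3·793 + 70·34
1 = 70·1620 − 143·793
1 = −143·5653 + 499·1620
So 1620·499 ≡ 1 (mod 5653).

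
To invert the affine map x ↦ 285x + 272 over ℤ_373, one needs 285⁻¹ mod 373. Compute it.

89

Run Euclid on (373, 285):
373 = 1×285 + 88
285 = 3×88 + 21
88 = 4×21 + 4
21 = 5×4 + 1
4 = 4×1 + 0
Since gcd(285, 373) = 1, back-substitute to write 1 as a combination:
1 = 21 − 5·4
1 = −5·88 + 21·21
1 = 21·285 − 68·88
1 = −68·373 + 89·285
So 285·89 ≡ 1 (mod 373).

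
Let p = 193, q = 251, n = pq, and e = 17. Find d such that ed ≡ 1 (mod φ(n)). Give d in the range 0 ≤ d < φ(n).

42353

φ(n) = (p−1)(q−1) = 192·250 = 48000.
Need d with 17·d ≡ 1 (mod 48000). Apply the extended Euclidean algorithm:
48000 = 2823*17 + 9
17 = 1*9 + 8
9 = 1*8 + 1
8 = 8*1 + 0
Back-substitute:
1 = 9 − 8
1 = −17 + 2·9
1 = 2·48000 − 5647·17
So 17·(-5647) ≡ 1 (mod 48000), hence d ≡ -5647 ≡ 42353 (mod 48000).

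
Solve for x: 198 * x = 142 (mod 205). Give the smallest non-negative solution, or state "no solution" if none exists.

First find gcd(198, 205):
205 = 1·198 + 7
198 = 28·7 + 2
7 = 3·2 + 1
2 = 2·1 + 0
gcd = 1, so a unique solution mod 205 exists.
Back-substitute for the Bézout coefficients:
1 = 7 − 3·2
1 = −3·198 + 85·7
1 = 85·205 − 88·198
So 198·(-88) ≡ 1 (mod 205), giving 198⁻¹ ≡ 117.
x ≡ 198⁻¹·142 ≡ 117·142 ≡ 9 (mod 205).

9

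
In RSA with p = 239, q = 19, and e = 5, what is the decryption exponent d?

φ(n) = (p−1)(q−1) = 238·18 = 4284.
Need d with 5·d ≡ 1 (mod 4284). Apply the extended Euclidean algorithm:
4284 = 856·5 + 4
5 = 1·4 + 1
4 = 4·1 + 0
Back-substitute:
1 = 5 − 4
1 = −4284 + 857·5
So 5·857 ≡ 1 (mod 4284), hence d = 857.

857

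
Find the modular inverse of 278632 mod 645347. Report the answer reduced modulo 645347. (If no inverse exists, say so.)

gcd(645347, 278632) by repeated division:
645347 = 2×278632 + 88083
278632 = 3×88083 + 14383
88083 = 6×14383 + 1785
14383 = 8×1785 + 103
1785 = 17×103 + 34
103 = 3×34 + 1
34 = 34×1 + 0
The gcd is 1. Working backward:
1 = 103 − 3·34
1 = −3·1785 + 52·103
1 = 52·14383 − 419·1785
1 = −419·88083 + 2566·14383
1 = 2566·278632 − 8117·88083
1 = −8117·645347 + 18800·278632
So 278632·18800 ≡ 1 (mod 645347).

18800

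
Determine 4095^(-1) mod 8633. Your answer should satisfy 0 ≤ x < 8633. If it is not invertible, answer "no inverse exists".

Extended Euclidean algorithm:
8633 = 2*4095 + 443
4095 = 9*443 + 108
443 = 4*108 + 11
108 = 9*11 + 9
11 = 1*9 + 2
9 = 4*2 + 1
2 = 2*1 + 0
The gcd is 1. Working backward:
1 = 9 − 4·2
1 = −4·11 + 5·9
1 = 5·108 − 49·11
1 = −49·443 + 201·108
1 = 201·4095 − 1858·443
1 = −1858·8633 + 3917·4095
So 4095·3917 ≡ 1 (mod 8633).

3917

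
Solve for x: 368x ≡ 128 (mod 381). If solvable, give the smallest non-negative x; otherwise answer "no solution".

166

First find gcd(368, 381):
381 = 1*368 + 13
368 = 28*13 + 4
13 = 3*4 + 1
4 = 4*1 + 0
gcd = 1, so a unique solution mod 381 exists.
Back-substitute for the Bézout coefficients:
1 = 13 − 3·4
1 = −3·368 + 85·13
1 = 85·381 − 88·368
So 368·(-88) ≡ 1 (mod 381), giving 368⁻¹ ≡ 293.
x ≡ 368⁻¹·128 ≡ 293·128 ≡ 166 (mod 381).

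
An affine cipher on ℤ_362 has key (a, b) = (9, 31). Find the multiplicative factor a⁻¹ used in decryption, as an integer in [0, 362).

Apply the Euclidean algorithm to 362 and 9:
362 = 40×9 + 2
9 = 4×2 + 1
2 = 2×1 + 0
The gcd is 1. Working backward:
1 = 9 − 4·2
1 = −4·362 + 161·9
So 9·161 ≡ 1 (mod 362).

161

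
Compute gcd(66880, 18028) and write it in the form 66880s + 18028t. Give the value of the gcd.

Apply Euclid's algorithm to 66880 and 18028:
66880 = 3·18028 + 12796
18028 = 1·12796 + 5232
12796 = 2·5232 + 2332
5232 = 2·2332 + 568
2332 = 4·568 + 60
568 = 9·60 + 28
60 = 2·28 + 4
28 = 7·4 + 0
gcd(66880, 18028) = 4.
Back-substituting:
4 = 60 − 2·28
4 = −2·568 + 19·60
4 = 19·2332 − 78·568
4 = −78·5232 + 175·2332
4 = 175·12796 − 428·5232
4 = −428·18028 + 603·12796
4 = 603·66880 − 2237·18028
So 4 = (603)·66880 + (-2237)·18028.

4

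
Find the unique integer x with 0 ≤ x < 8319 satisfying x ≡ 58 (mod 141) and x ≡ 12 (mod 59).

Write x = 58 + 141·k. Then 141·k ≡ 12 − 58 ≡ 13 (mod 59).
Need 141⁻¹ mod 59. Extended Euclid on (59, 23):
59 = 2·23 + 13
23 = 1·13 + 10
13 = 1·10 + 3
10 = 3·3 + 1
3 = 3·1 + 0
Back-substitute:
1 = 10 − 3·3
1 = −3·13 + 4·10
1 = 4·23 − 7·13
1 = −7·59 + 18·23
141⁻¹ ≡ 18 (mod 59), so k ≡ 18·13 ≡ 57 (mod 59).
x = 58 + 141·57 = 8095.

8095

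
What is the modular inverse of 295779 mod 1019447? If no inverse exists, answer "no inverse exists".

no inverse exists

Euclidean algorithm on 1019447, 295779:
1019447 = 3×295779 + 132110
295779 = 2×132110 + 31559
132110 = 4×31559 + 5874
31559 = 5×5874 + 2189
5874 = 2×2189 + 1496
2189 = 1×1496 + 693
1496 = 2×693 + 110
693 = 6×110 + 33
110 = 3×33 + 11
33 = 3×11 + 0
gcd(295779, 1019447) = 11 ≠ 1, so 295779 has no multiplicative inverse modulo 1019447.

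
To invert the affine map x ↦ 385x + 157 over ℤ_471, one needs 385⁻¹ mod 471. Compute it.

gcd(471, 385) by repeated division:
471 = 1*385 + 86
385 = 4*86 + 41
86 = 2*41 + 4
41 = 10*4 + 1
4 = 4*1 + 0
Since gcd(385, 471) = 1, back-substitute to write 1 as a combination:
1 = 41 − 10·4
1 = −10·86 + 21·41
1 = 21·385 − 94·86
1 = −94·471 + 115·385
So 385·115 ≡ 1 (mod 471).

115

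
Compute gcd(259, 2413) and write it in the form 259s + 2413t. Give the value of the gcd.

Repeated division:
2413 = 9*259 + 82
259 = 3*82 + 13
82 = 6*13 + 4
13 = 3*4 + 1
4 = 4*1 + 0
gcd(259, 2413) = 1.
Working backward:
1 = 13 − 3·4
1 = −3·82 + 19·13
1 = 19·259 − 60·82
1 = −60·2413 + 559·259
So 1 = (-60)·2413 + (559)·259.

1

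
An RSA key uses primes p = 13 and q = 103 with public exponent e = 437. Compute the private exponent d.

605

φ(n) = (p−1)(q−1) = 12·102 = 1224.
Need d with 437·d ≡ 1 (mod 1224). Apply the extended Euclidean algorithm:
1224 = 2*437 + 350
437 = 1*350 + 87
350 = 4*87 + 2
87 = 43*2 + 1
2 = 2*1 + 0
Back-substitute:
1 = 87 − 43·2
1 = −43·350 + 173·87
1 = 173·437 − 216·350
1 = −216·1224 + 605·437
So 437·605 ≡ 1 (mod 1224), hence d = 605.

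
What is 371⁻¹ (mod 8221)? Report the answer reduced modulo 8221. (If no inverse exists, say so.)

975

Run Euclid on (8221, 371):
8221 = 22*371 + 59
371 = 6*59 + 17
59 = 3*17 + 8
17 = 2*8 + 1
8 = 8*1 + 0
Since gcd(371, 8221) = 1, back-substitute to write 1 as a combination:
1 = 17 − 2·8
1 = −2·59 + 7·17
1 = 7·371 − 44·59
1 = −44·8221 + 975·371
So 371·975 ≡ 1 (mod 8221).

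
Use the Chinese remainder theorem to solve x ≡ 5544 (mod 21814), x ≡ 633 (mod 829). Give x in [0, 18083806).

Write x = 5544 + 21814·k. Then 21814·k ≡ 633 − 5544 ≡ 63 (mod 829).
Need 21814⁻¹ mod 829. Extended Euclid on (829, 260):
829 = 3×260 + 49
260 = 5×49 + 15
49 = 3×15 + 4
15 = 3×4 + 3
4 = 1×3 + 1
3 = 3×1 + 0
Back-substitute:
1 = 4 − 3
1 = −15 + 4·4
1 = 4·49 − 13·15
1 = −13·260 + 69·49
1 = 69·829 − 220·260
21814⁻¹ ≡ 609 (mod 829), so k ≡ 609·63 ≡ 233 (mod 829).
x = 5544 + 21814·233 = 5088206.

5088206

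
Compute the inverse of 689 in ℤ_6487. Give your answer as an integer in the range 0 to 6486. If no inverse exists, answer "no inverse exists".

Compute gcd(689, 6487):
6487 = 9*689 + 286
689 = 2*286 + 117
286 = 2*117 + 52
117 = 2*52 + 13
52 = 4*13 + 0
The gcd is 13, not 1, hence no inverse exists.

no inverse exists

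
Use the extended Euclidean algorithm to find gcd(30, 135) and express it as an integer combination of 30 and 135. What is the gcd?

Apply Euclid's algorithm to 135 and 30:
135 = 4·30 + 15
30 = 2·15 + 0
gcd(30, 135) = 15.
Working backward:
15 = 135 − 4·30
So 15 = (1)·135 + (-4)·30.

15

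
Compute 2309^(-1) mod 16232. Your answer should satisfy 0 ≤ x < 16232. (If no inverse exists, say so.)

Run Euclid on (16232, 2309):
16232 = 7·2309 + 69
2309 = 33·69 + 32
69 = 2·32 + 5
32 = 6·5 + 2
5 = 2·2 + 1
2 = 2·1 + 0
gcd = 1, so the inverse exists. Back-substitute:
1 = 5 − 2·2
1 = −2·32 + 13·5
1 = 13·69 − 28·32
1 = −28·2309 + 937·69
1 = 937·16232 − 6587·2309
Thus 2309·(-6587) ≡ 1 (mod 16232); reducing, -6587 mod 16232 = 9645.

9645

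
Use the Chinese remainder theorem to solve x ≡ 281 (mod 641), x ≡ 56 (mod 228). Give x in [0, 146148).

102200

Write x = 281 + 641·k. Then 641·k ≡ 56 − 281 ≡ 3 (mod 228).
Need 641⁻¹ mod 228. Extended Euclid on (228, 185):
228 = 1*185 + 43
185 = 4*43 + 13
43 = 3*13 + 4
13 = 3*4 + 1
4 = 4*1 + 0
Back-substitute:
1 = 13 − 3·4
1 = −3·43 + 10·13
1 = 10·185 − 43·43
1 = −43·228 + 53·185
641⁻¹ ≡ 53 (mod 228), so k ≡ 53·3 ≡ 159 (mod 228).
x = 281 + 641·159 = 102200.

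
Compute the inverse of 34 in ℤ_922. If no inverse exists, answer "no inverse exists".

no inverse exists

Compute gcd(34, 922):
922 = 27·34 + 4
34 = 8·4 + 2
4 = 2·2 + 0
gcd(34, 922) = 2 ≠ 1, so 34 has no multiplicative inverse modulo 922.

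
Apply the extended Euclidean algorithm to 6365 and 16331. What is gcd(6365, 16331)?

1

Repeated division:
16331 = 2*6365 + 3601
6365 = 1*3601 + 2764
3601 = 1*2764 + 837
2764 = 3*837 + 253
837 = 3*253 + 78
253 = 3*78 + 19
78 = 4*19 + 2
19 = 9*2 + 1
2 = 2*1 + 0
gcd(6365, 16331) = 1.
Working backward:
1 = 19 − 9·2
1 = −9·78 + 37·19
1 = 37·253 − 120·78
1 = −120·837 + 397·253
1 = 397·2764 − 1311·837
1 = −1311·3601 + 1708·2764
1 = 1708·6365 − 3019·3601
1 = −3019·16331 + 7746·6365
So 1 = (-3019)·16331 + (7746)·6365.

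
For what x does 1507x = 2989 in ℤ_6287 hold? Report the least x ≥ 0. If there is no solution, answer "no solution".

First find gcd(1507, 6287):
6287 = 4*1507 + 259
1507 = 5*259 + 212
259 = 1*212 + 47
212 = 4*47 + 24
47 = 1*24 + 23
24 = 1*23 + 1
23 = 23*1 + 0
gcd = 1, so a unique solution mod 6287 exists.
Back-substitute for the Bézout coefficients:
1 = 24 − 23
1 = −47 + 2·24
1 = 2·212 − 9·47
1 = −9·259 + 11·212
1 = 11·1507 − 64·259
1 = −64·6287 + 267·1507
So 1507·(267) ≡ 1 (mod 6287), giving 1507⁻¹ ≡ 267.
x ≡ 1507⁻¹·2989 ≡ 267·2989 ≡ 5901 (mod 6287).

5901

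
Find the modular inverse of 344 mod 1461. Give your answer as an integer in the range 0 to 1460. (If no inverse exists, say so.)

Run Euclid on (1461, 344):
1461 = 4×344 + 85
344 = 4×85 + 4
85 = 21×4 + 1
4 = 4×1 + 0
gcd = 1, so the inverse exists. Back-substitute:
1 = 85 − 21·4
1 = −21·344 + 85·85
1 = 85·1461 − 361·344
Hence 344⁻¹ ≡ -361 ≡ 1100 (mod 1461).

1100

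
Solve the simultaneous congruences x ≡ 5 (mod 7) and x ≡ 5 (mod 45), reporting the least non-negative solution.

5

Write x = 5 + 7·k. Then 7·k ≡ 5 − 5 ≡ 0 (mod 45).
Need 7⁻¹ mod 45. Extended Euclid on (45, 7):
45 = 6×7 + 3
7 = 2×3 + 1
3 = 3×1 + 0
Back-substitute:
1 = 7 − 2·3
1 = −2·45 + 13·7
7⁻¹ ≡ 13 (mod 45), so k ≡ 13·0 ≡ 0 (mod 45).
x = 5 + 7·0 = 5.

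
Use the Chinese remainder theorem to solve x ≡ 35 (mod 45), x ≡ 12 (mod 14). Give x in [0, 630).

Write x = 35 + 45·k. Then 45·k ≡ 12 − 35 ≡ 5 (mod 14).
Need 45⁻¹ mod 14. Extended Euclid on (14, 3):
14 = 4×3 + 2
3 = 1×2 + 1
2 = 2×1 + 0
Back-substitute:
1 = 3 − 2
1 = −14 + 5·3
45⁻¹ ≡ 5 (mod 14), so k ≡ 5·5 ≡ 11 (mod 14).
x = 35 + 45·11 = 530.

530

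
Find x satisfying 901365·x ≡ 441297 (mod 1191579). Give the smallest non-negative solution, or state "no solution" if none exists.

262474

First find gcd(901365, 1191579):
1191579 = 1×901365 + 290214
901365 = 3×290214 + 30723
290214 = 9×30723 + 13707
30723 = 2×13707 + 3309
13707 = 4×3309 + 471
3309 = 7×471 + 12
471 = 39×12 + 3
12 = 4×3 + 0
gcd = 3 and 3 | 441297, so solutions exist. Divide through by 3: 300455x ≡ 147099 (mod 397193).
Now find 300455⁻¹ mod 397193:
397193 = 1·300455 + 96738
300455 = 3·96738 + 10241
96738 = 9·10241 + 4569
10241 = 2·4569 + 1103
4569 = 4·1103 + 157
1103 = 7·157 + 4
157 = 39·4 + 1
4 = 4·1 + 0
Back-substitute:
1 = 157 − 39·4
1 = −39·1103 + 274·157
1 = 274·4569 − 1135·1103
1 = −1135·10241 + 2544·4569
1 = 2544·96738 − 24031·10241
1 = −24031·300455 + 74637·96738
1 = 74637·397193 − 98668·300455
So 300455·(-98668) ≡ 1 (mod 397193), i.e. 300455⁻¹ ≡ 298525.
Then x ≡ 298525·147099 ≡ 262474 (mod 397193); the smallest non-negative solution is x = 262474.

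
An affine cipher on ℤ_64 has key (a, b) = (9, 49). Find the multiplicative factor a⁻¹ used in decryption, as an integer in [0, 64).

gcd(64, 9) by repeated division:
64 = 7×9 + 1
9 = 9×1 + 0
The gcd is 1. Working backward:
1 = 64 − 7·9
Hence 9⁻¹ ≡ -7 ≡ 57 (mod 64).

57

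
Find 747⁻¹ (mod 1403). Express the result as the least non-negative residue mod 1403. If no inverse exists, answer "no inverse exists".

Apply the Euclidean algorithm to 1403 and 747:
1403 = 1·747 + 656
747 = 1·656 + 91
656 = 7·91 + 19
91 = 4·19 + 15
19 = 1·15 + 4
15 = 3·4 + 3
4 = 1·3 + 1
3 = 3·1 + 0
Since gcd(747, 1403) = 1, back-substitute to write 1 as a combination:
1 = 4 − 3
1 = −15 + 4·4
1 = 4·19 − 5·15
1 = −5·91 + 24·19
1 = 24·656 − 173·91
1 = −173·747 + 197·656
1 = 197·1403 − 370·747
Hence 747⁻¹ ≡ -370 ≡ 1033 (mod 1403).

1033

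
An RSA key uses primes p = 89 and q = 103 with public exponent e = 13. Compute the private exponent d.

1381

φ(n) = (p−1)(q−1) = 88·102 = 8976.
Need d with 13·d ≡ 1 (mod 8976). Apply the extended Euclidean algorithm:
8976 = 690*13 + 6
13 = 2*6 + 1
6 = 6*1 + 0
Back-substitute:
1 = 13 − 2·6
1 = −2·8976 + 1381·13
So 13·1381 ≡ 1 (mod 8976), hence d = 1381.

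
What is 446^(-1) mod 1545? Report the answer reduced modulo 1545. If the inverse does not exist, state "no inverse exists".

821

Run Euclid on (1545, 446):
1545 = 3×446 + 207
446 = 2×207 + 32
207 = 6×32 + 15
32 = 2×15 + 2
15 = 7×2 + 1
2 = 2×1 + 0
gcd = 1, so the inverse exists. Back-substitute:
1 = 15 − 7·2
1 = −7·32 + 15·15
1 = 15·207 − 97·32
1 = −97·446 + 209·207
1 = 209·1545 − 724·446
Thus 446·(-724) ≡ 1 (mod 1545); reducing, -724 mod 1545 = 821.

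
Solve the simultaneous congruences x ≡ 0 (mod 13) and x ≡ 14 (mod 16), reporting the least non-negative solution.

Write x = 0 + 13·k. Then 13·k ≡ 14 − 0 ≡ 14 (mod 16).
Need 13⁻¹ mod 16. Extended Euclid on (16, 13):
16 = 1*13 + 3
13 = 4*3 + 1
3 = 3*1 + 0
Back-substitute:
1 = 13 − 4·3
1 = −4·16 + 5·13
13⁻¹ ≡ 5 (mod 16), so k ≡ 5·14 ≡ 6 (mod 16).
x = 0 + 13·6 = 78.

78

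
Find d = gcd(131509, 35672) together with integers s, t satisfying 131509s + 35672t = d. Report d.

7

Repeated division:
131509 = 3*35672 + 24493
35672 = 1*24493 + 11179
24493 = 2*11179 + 2135
11179 = 5*2135 + 504
2135 = 4*504 + 119
504 = 4*119 + 28
119 = 4*28 + 7
28 = 4*7 + 0
gcd(131509, 35672) = 7.
Working backward:
7 = 119 − 4·28
7 = −4·504 + 17·119
7 = 17·2135 − 72·504
7 = −72·11179 + 377·2135
7 = 377·24493 − 826·11179
7 = −826·35672 + 1203·24493
7 = 1203·131509 − 4435·35672
So 7 = (1203)·131509 + (-4435)·35672.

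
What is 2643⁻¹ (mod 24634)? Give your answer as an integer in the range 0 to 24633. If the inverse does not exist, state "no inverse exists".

5555

gcd(24634, 2643) by repeated division:
24634 = 9×2643 + 847
2643 = 3×847 + 102
847 = 8×102 + 31
102 = 3×31 + 9
31 = 3×9 + 4
9 = 2×4 + 1
4 = 4×1 + 0
Since gcd(2643, 24634) = 1, back-substitute to write 1 as a combination:
1 = 9 − 2·4
1 = −2·31 + 7·9
1 = 7·102 − 23·31
1 = −23·847 + 191·102
1 = 191·2643 − 596·847
1 = −596·24634 + 5555·2643
So 2643·5555 ≡ 1 (mod 24634).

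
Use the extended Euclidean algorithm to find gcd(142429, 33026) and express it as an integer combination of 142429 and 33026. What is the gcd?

Euclidean algorithm:
142429 = 4·33026 + 10325
33026 = 3·10325 + 2051
10325 = 5·2051 + 70
2051 = 29·70 + 21
70 = 3·21 + 7
21 = 3·7 + 0
gcd(142429, 33026) = 7.
Back-substituting:
7 = 70 − 3·21
7 = −3·2051 + 88·70
7 = 88·10325 − 443·2051
7 = −443·33026 + 1417·10325
7 = 1417·142429 − 6111·33026
So 7 = (1417)·142429 + (-6111)·33026.

7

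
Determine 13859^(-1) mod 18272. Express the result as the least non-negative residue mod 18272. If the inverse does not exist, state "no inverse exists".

Extended Euclidean algorithm:
18272 = 1·13859 + 4413
13859 = 3·4413 + 620
4413 = 7·620 + 73
620 = 8·73 + 36
73 = 2·36 + 1
36 = 36·1 + 0
Since gcd(13859, 18272) = 1, back-substitute to write 1 as a combination:
1 = 73 − 2·36
1 = −2·620 + 17·73
1 = 17·4413 − 121·620
1 = −121·13859 + 380·4413
1 = 380·18272 − 501·13859
So 13859·(-501) ≡ 1 (mod 18272), and -501 ≡ 17771 (mod 18272).

17771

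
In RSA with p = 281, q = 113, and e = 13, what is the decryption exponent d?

φ(n) = (p−1)(q−1) = 280·112 = 31360.
Need d with 13·d ≡ 1 (mod 31360). Apply the extended Euclidean algorithm:
31360 = 2412×13 + 4
13 = 3×4 + 1
4 = 4×1 + 0
Back-substitute:
1 = 13 − 3·4
1 = −3·31360 + 7237·13
So 13·7237 ≡ 1 (mod 31360), hence d = 7237.

7237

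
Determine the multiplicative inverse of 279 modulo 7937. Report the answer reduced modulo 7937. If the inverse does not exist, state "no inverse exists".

4381

gcd(7937, 279) by repeated division:
7937 = 28×279 + 125
279 = 2×125 + 29
125 = 4×29 + 9
29 = 3×9 + 2
9 = 4×2 + 1
2 = 2×1 + 0
The gcd is 1. Working backward:
1 = 9 − 4·2
1 = −4·29 + 13·9
1 = 13·125 − 56·29
1 = −56·279 + 125·125
1 = 125·7937 − 3556·279
Hence 279⁻¹ ≡ -3556 ≡ 4381 (mod 7937).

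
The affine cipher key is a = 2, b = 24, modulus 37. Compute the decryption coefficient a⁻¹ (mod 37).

19

gcd(37, 2) by repeated division:
37 = 18×2 + 1
2 = 2×1 + 0
Since gcd(2, 37) = 1, back-substitute to write 1 as a combination:
1 = 37 − 18·2
Thus 2·(-18) ≡ 1 (mod 37); reducing, -18 mod 37 = 19.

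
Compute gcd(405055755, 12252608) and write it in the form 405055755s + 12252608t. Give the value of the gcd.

1

Euclidean algorithm:
405055755 = 33*12252608 + 719691
12252608 = 17*719691 + 17861
719691 = 40*17861 + 5251
17861 = 3*5251 + 2108
5251 = 2*2108 + 1035
2108 = 2*1035 + 38
1035 = 27*38 + 9
38 = 4*9 + 2
9 = 4*2 + 1
2 = 2*1 + 0
gcd(405055755, 12252608) = 1.
Express as a combination:
1 = 9 − 4·2
1 = −4·38 + 17·9
1 = 17·1035 − 463·38
1 = −463·2108 + 943·1035
1 = 943·5251 − 2349·2108
1 = −2349·17861 + 7990·5251
1 = 7990·719691 − 321949·17861
1 = −321949·12252608 + 5481123·719691
1 = 5481123·405055755 − 181199008·12252608
So 1 = (5481123)·405055755 + (-181199008)·12252608.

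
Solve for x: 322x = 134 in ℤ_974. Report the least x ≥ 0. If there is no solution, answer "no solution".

First find gcd(322, 974):
974 = 3*322 + 8
322 = 40*8 + 2
8 = 4*2 + 0
gcd = 2 and 2 | 134, so solutions exist. Divide through by 2: 161x ≡ 67 (mod 487).
Now find 161⁻¹ mod 487:
487 = 3×161 + 4
161 = 40×4 + 1
4 = 4×1 + 0
Back-substitute:
1 = 161 − 40·4
1 = −40·487 + 121·161
So 161⁻¹ ≡ 121 (mod 487).
Then x ≡ 121·67 ≡ 315 (mod 487); the smallest non-negative solution is x = 315.

315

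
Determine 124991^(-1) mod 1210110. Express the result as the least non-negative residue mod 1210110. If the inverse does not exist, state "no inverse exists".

Run Euclid on (1210110, 124991):
1210110 = 9×124991 + 85191
124991 = 1×85191 + 39800
85191 = 2×39800 + 5591
39800 = 7×5591 + 663
5591 = 8×663 + 287
663 = 2×287 + 89
287 = 3×89 + 20
89 = 4×20 + 9
20 = 2×9 + 2
9 = 4×2 + 1
2 = 2×1 + 0
gcd = 1, so the inverse exists. Back-substitute:
1 = 9 − 4·2
1 = −4·20 + 9·9
1 = 9·89 − 40·20
1 = −40·287 + 129·89
1 = 129·663 − 298·287
1 = −298·5591 + 2513·663
1 = 2513·39800 − 17889·5591
1 = −17889·85191 + 38291·39800
1 = 38291·124991 − 56180·85191
1 = −56180·1210110 + 543911·124991
So 124991·543911 ≡ 1 (mod 1210110).

543911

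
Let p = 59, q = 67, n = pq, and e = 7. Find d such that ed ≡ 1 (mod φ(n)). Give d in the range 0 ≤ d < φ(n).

φ(n) = (p−1)(q−1) = 58·66 = 3828.
Need d with 7·d ≡ 1 (mod 3828). Apply the extended Euclidean algorithm:
3828 = 546·7 + 6
7 = 1·6 + 1
6 = 6·1 + 0
Back-substitute:
1 = 7 − 6
1 = −3828 + 547·7
So 7·547 ≡ 1 (mod 3828), hence d = 547.

547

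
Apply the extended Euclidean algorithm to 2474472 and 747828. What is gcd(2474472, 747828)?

Euclidean algorithm:
2474472 = 3×747828 + 230988
747828 = 3×230988 + 54864
230988 = 4×54864 + 11532
54864 = 4×11532 + 8736
11532 = 1×8736 + 2796
8736 = 3×2796 + 348
2796 = 8×348 + 12
348 = 29×12 + 0
gcd(2474472, 747828) = 12.
Express as a combination:
12 = 2796 − 8·348
12 = −8·8736 + 25·2796
12 = 25·11532 − 33·8736
12 = −33·54864 + 157·11532
12 = 157·230988 − 661·54864
12 = −661·747828 + 2140·230988
12 = 2140·2474472 − 7081·747828
So 12 = (2140)·2474472 + (-7081)·747828.

12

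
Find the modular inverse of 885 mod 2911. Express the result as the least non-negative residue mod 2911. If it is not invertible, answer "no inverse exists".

2513

Extended Euclidean algorithm:
2911 = 3·885 + 256
885 = 3·256 + 117
256 = 2·117 + 22
117 = 5·22 + 7
22 = 3·7 + 1
7 = 7·1 + 0
gcd = 1, so the inverse exists. Back-substitute:
1 = 22 − 3·7
1 = −3·117 + 16·22
1 = 16·256 − 35·117
1 = −35·885 + 121·256
1 = 121·2911 − 398·885
Hence 885⁻¹ ≡ -398 ≡ 2513 (mod 2911).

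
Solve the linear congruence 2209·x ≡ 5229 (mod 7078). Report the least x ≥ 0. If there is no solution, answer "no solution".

First find gcd(2209, 7078):
7078 = 3·2209 + 451
2209 = 4·451 + 405
451 = 1·405 + 46
405 = 8·46 + 37
46 = 1·37 + 9
37 = 4·9 + 1
9 = 9·1 + 0
gcd = 1, so a unique solution mod 7078 exists.
Back-substitute for the Bézout coefficients:
1 = 37 − 4·9
1 = −4·46 + 5·37
1 = 5·405 − 44·46
1 = −44·451 + 49·405
1 = 49·2209 − 240·451
1 = −240·7078 + 769·2209
So 2209·(769) ≡ 1 (mod 7078), giving 2209⁻¹ ≡ 769.
x ≡ 2209⁻¹·5229 ≡ 769·5229 ≡ 797 (mod 7078).

797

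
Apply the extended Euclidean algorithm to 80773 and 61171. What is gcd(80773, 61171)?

Euclidean algorithm:
80773 = 1·61171 + 19602
61171 = 3·19602 + 2365
19602 = 8·2365 + 682
2365 = 3·682 + 319
682 = 2·319 + 44
319 = 7·44 + 11
44 = 4·11 + 0
gcd(80773, 61171) = 11.
Back-substituting:
11 = 319 − 7·44
11 = −7·682 + 15·319
11 = 15·2365 − 52·682
11 = −52·19602 + 431·2365
11 = 431·61171 − 1345·19602
11 = −1345·80773 + 1776·61171
So 11 = (-1345)·80773 + (1776)·61171.

11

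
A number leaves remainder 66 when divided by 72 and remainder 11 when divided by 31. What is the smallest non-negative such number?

786

Write x = 66 + 72·k. Then 72·k ≡ 11 − 66 ≡ 7 (mod 31).
Need 72⁻¹ mod 31. Extended Euclid on (31, 10):
31 = 3×10 + 1
10 = 10×1 + 0
Back-substitute:
1 = 31 − 3·10
72⁻¹ ≡ 28 (mod 31), so k ≡ 28·7 ≡ 10 (mod 31).
x = 66 + 72·10 = 786.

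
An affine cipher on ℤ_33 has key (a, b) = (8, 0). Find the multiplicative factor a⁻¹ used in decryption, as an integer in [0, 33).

Run Euclid on (33, 8):
33 = 4×8 + 1
8 = 8×1 + 0
gcd = 1, so the inverse exists. Back-substitute:
1 = 33 − 4·8
So 8·(-4) ≡ 1 (mod 33), and -4 ≡ 29 (mod 33).

29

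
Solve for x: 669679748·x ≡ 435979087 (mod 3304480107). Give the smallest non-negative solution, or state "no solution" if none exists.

First find gcd(669679748, 3304480107):
3304480107 = 4·669679748 + 625761115
669679748 = 1·625761115 + 43918633
625761115 = 14·43918633 + 10900253
43918633 = 4·10900253 + 317621
10900253 = 34·317621 + 101139
317621 = 3·101139 + 14204
101139 = 7·14204 + 1711
14204 = 8·1711 + 516
1711 = 3·516 + 163
516 = 3·163 + 27
163 = 6·27 + 1
27 = 27·1 + 0
gcd = 1, so a unique solution mod 3304480107 exists.
Back-substitute for the Bézout coefficients:
1 = 163 − 6·27
1 = −6·516 + 19·163
1 = 19·1711 − 63·516
1 = −63·14204 + 523·1711
1 = 523·101139 − 3724·14204
1 = −3724·317621 + 11695·101139
1 = 11695·10900253 − 401354·317621
1 = −401354·43918633 + 1617111·10900253
1 = 1617111·625761115 − 23040908·43918633
1 = −23040908·669679748 + 24658019·625761115
1 = 24658019·3304480107 − 121672984·669679748
So 669679748·(-121672984) ≡ 1 (mod 3304480107), giving 669679748⁻¹ ≡ 3182807123.
x ≡ 669679748⁻¹·435979087 ≡ 3182807123·435979087 ≡ 2161427318 (mod 3304480107).

2161427318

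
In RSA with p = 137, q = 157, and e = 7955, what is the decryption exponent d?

φ(n) = (p−1)(q−1) = 136·156 = 21216.
Need d with 7955·d ≡ 1 (mod 21216). Apply the extended Euclidean algorithm:
21216 = 2*7955 + 5306
7955 = 1*5306 + 2649
5306 = 2*2649 + 8
2649 = 331*8 + 1
8 = 8*1 + 0
Back-substitute:
1 = 2649 − 331·8
1 = −331·5306 + 663·2649
1 = 663·7955 − 994·5306
1 = −994·21216 + 2651·7955
So 7955·2651 ≡ 1 (mod 21216), hence d = 2651.

2651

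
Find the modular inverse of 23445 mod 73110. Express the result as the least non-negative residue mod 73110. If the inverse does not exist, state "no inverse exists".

Euclidean algorithm on 73110, 23445:
73110 = 3×23445 + 2775
23445 = 8×2775 + 1245
2775 = 2×1245 + 285
1245 = 4×285 + 105
285 = 2×105 + 75
105 = 1×75 + 30
75 = 2×30 + 15
30 = 2×15 + 0
gcd(23445, 73110) = 15 ≠ 1, so 23445 has no multiplicative inverse modulo 73110.

no inverse exists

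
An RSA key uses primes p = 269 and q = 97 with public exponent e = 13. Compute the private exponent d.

φ(n) = (p−1)(q−1) = 268·96 = 25728.
Need d with 13·d ≡ 1 (mod 25728). Apply the extended Euclidean algorithm:
25728 = 1979*13 + 1
13 = 13*1 + 0
Back-substitute:
1 = 25728 − 1979·13
So 13·(-1979) ≡ 1 (mod 25728), hence d ≡ -1979 ≡ 23749 (mod 25728).

23749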